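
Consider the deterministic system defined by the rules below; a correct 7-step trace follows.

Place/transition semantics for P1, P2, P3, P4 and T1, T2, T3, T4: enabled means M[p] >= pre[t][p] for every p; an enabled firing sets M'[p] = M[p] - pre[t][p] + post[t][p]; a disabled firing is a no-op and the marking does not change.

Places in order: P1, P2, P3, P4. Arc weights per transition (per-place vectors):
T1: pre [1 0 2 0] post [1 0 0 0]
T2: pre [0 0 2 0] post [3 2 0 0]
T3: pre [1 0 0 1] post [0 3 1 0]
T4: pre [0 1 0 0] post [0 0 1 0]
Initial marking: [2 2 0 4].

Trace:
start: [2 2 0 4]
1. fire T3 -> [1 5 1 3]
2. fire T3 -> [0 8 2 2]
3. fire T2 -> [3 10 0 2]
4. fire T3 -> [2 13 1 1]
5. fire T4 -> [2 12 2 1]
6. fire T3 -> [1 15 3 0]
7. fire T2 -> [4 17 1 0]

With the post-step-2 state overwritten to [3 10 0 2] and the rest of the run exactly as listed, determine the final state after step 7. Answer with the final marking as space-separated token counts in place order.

4 17 1 0

state after step 2 := [3 10 0 2]
3. fire T2 -> [3 10 0 2]
4. fire T3 -> [2 13 1 1]
5. fire T4 -> [2 12 2 1]
6. fire T3 -> [1 15 3 0]
7. fire T2 -> [4 17 1 0]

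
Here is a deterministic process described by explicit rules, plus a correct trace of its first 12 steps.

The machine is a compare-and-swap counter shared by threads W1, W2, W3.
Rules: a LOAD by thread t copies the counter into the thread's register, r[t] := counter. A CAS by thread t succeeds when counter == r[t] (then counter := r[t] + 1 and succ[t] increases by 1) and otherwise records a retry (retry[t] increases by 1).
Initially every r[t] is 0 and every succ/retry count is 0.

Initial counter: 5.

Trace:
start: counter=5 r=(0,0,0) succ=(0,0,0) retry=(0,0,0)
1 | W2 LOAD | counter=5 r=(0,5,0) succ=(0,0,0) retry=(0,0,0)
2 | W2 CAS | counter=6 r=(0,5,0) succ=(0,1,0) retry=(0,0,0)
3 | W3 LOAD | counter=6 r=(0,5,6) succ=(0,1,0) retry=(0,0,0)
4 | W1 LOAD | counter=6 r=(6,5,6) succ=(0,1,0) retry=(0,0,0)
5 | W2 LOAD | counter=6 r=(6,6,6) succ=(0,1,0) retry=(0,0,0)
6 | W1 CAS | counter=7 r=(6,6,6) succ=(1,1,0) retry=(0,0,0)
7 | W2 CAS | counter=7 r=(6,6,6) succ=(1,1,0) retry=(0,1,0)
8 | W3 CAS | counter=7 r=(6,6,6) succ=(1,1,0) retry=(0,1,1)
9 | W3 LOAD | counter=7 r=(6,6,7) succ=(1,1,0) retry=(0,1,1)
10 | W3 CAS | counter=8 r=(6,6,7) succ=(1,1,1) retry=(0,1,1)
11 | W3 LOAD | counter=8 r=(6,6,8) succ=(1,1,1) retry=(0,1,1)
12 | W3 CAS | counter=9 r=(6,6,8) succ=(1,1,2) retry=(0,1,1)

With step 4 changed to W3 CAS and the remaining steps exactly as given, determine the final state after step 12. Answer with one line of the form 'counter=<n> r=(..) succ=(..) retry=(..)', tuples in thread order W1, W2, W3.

(re-executing from step 4 with the substitution; state before step 4: counter=6 r=(0,5,6) succ=(0,1,0) retry=(0,0,0))
4 | W3 CAS | counter=7 r=(0,5,6) succ=(0,1,1) retry=(0,0,0)
5 | W2 LOAD | counter=7 r=(0,7,6) succ=(0,1,1) retry=(0,0,0)
6 | W1 CAS | counter=7 r=(0,7,6) succ=(0,1,1) retry=(1,0,0)
7 | W2 CAS | counter=8 r=(0,7,6) succ=(0,2,1) retry=(1,0,0)
8 | W3 CAS | counter=8 r=(0,7,6) succ=(0,2,1) retry=(1,0,1)
9 | W3 LOAD | counter=8 r=(0,7,8) succ=(0,2,1) retry=(1,0,1)
10 | W3 CAS | counter=9 r=(0,7,8) succ=(0,2,2) retry=(1,0,1)
11 | W3 LOAD | counter=9 r=(0,7,9) succ=(0,2,2) retry=(1,0,1)
12 | W3 CAS | counter=10 r=(0,7,9) succ=(0,2,3) retry=(1,0,1)

counter=10 r=(0,7,9) succ=(0,2,3) retry=(1,0,1)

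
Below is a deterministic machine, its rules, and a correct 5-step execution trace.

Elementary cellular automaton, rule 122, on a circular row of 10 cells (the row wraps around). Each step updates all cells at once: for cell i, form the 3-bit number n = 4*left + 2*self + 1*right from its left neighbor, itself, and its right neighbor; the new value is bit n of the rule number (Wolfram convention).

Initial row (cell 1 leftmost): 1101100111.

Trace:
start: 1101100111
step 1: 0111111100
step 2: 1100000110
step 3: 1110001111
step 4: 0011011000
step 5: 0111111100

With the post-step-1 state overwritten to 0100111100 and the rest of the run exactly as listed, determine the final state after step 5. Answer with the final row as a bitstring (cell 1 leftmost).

state after step 1 := 0100111100
step 2: 1011100110
step 3: 0110111111
step 4: 1111100001
step 5: 0000110011

0000110011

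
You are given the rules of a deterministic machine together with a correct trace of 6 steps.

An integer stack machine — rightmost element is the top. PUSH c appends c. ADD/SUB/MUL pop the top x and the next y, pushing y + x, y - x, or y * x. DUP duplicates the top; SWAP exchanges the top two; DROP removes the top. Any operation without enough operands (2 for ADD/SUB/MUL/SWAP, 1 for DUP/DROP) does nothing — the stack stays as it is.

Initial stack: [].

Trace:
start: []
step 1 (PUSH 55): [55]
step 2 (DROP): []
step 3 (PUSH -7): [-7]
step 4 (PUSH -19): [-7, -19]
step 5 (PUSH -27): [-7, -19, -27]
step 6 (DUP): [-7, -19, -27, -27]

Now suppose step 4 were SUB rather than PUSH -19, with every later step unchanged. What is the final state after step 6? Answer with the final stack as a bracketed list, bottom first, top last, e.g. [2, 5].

(re-executing from step 4 with the substitution; state before step 4: [-7])
step 4 (SUB): [-7]
step 5 (PUSH -27): [-7, -27]
step 6 (DUP): [-7, -27, -27]

[-7, -27, -27]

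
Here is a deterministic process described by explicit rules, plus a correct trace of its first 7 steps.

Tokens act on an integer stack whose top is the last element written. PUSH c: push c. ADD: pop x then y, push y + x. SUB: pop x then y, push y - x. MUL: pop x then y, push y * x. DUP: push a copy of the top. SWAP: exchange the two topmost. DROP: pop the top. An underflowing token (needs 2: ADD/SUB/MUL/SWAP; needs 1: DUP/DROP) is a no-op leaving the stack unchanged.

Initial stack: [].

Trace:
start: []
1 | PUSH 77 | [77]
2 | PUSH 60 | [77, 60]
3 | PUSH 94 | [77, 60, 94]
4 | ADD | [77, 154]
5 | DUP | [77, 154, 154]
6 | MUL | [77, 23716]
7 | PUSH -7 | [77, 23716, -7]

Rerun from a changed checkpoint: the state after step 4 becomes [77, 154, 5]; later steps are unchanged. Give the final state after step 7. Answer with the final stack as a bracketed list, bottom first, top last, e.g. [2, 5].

[77, 154, 25, -7]

state after step 4 := [77, 154, 5]
5 | DUP | [77, 154, 5, 5]
6 | MUL | [77, 154, 25]
7 | PUSH -7 | [77, 154, 25, -7]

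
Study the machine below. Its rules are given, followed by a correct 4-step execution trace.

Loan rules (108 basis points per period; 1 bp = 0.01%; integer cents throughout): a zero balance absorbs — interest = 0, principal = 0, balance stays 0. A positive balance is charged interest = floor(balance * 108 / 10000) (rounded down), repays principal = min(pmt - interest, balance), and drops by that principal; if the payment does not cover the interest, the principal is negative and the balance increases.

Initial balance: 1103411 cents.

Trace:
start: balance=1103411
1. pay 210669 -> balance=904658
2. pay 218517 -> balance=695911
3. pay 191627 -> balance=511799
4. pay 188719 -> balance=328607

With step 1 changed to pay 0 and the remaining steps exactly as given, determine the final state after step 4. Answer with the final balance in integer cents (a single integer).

(re-executing from step 1 with the substitution; state before step 1: balance=1103411)
1. pay 0 -> balance=1115327
2. pay 218517 -> balance=908855
3. pay 191627 -> balance=727043
4. pay 188719 -> balance=546176

546176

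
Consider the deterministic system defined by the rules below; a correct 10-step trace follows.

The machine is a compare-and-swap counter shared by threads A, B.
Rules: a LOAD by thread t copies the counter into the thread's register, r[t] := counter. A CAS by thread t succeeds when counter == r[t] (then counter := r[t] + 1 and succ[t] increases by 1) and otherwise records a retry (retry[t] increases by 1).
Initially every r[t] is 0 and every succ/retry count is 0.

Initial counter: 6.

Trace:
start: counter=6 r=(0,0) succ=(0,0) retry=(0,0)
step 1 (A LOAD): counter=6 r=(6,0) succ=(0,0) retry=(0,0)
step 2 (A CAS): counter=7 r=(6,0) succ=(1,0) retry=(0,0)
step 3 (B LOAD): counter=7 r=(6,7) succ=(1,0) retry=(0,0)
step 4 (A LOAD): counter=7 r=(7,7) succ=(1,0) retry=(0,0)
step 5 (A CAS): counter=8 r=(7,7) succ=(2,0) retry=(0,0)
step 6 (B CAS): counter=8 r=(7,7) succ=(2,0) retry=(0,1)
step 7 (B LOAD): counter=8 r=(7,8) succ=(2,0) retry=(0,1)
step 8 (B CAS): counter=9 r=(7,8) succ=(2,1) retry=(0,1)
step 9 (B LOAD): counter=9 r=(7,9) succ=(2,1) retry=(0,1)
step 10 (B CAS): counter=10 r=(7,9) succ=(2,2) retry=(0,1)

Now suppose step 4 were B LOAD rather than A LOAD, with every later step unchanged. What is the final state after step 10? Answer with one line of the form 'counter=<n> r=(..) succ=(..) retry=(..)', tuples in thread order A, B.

(re-executing from step 4 with the substitution; state before step 4: counter=7 r=(6,7) succ=(1,0) retry=(0,0))
step 4 (B LOAD): counter=7 r=(6,7) succ=(1,0) retry=(0,0)
step 5 (A CAS): counter=7 r=(6,7) succ=(1,0) retry=(1,0)
step 6 (B CAS): counter=8 r=(6,7) succ=(1,1) retry=(1,0)
step 7 (B LOAD): counter=8 r=(6,8) succ=(1,1) retry=(1,0)
step 8 (B CAS): counter=9 r=(6,8) succ=(1,2) retry=(1,0)
step 9 (B LOAD): counter=9 r=(6,9) succ=(1,2) retry=(1,0)
step 10 (B CAS): counter=10 r=(6,9) succ=(1,3) retry=(1,0)

counter=10 r=(6,9) succ=(1,3) retry=(1,0)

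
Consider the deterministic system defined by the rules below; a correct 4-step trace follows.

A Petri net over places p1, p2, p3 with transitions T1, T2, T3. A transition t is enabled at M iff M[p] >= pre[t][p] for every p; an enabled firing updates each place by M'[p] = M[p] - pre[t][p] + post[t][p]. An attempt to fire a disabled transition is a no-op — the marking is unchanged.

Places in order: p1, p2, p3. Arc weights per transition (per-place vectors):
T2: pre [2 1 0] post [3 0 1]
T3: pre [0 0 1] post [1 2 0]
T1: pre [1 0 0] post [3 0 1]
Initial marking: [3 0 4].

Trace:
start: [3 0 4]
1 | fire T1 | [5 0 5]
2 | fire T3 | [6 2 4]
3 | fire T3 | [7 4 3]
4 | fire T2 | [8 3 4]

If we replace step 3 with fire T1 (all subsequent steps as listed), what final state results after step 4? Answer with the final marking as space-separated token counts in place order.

9 1 6

(re-executing from step 3 with the substitution; state before step 3: [6 2 4])
3 | fire T1 | [8 2 5]
4 | fire T2 | [9 1 6]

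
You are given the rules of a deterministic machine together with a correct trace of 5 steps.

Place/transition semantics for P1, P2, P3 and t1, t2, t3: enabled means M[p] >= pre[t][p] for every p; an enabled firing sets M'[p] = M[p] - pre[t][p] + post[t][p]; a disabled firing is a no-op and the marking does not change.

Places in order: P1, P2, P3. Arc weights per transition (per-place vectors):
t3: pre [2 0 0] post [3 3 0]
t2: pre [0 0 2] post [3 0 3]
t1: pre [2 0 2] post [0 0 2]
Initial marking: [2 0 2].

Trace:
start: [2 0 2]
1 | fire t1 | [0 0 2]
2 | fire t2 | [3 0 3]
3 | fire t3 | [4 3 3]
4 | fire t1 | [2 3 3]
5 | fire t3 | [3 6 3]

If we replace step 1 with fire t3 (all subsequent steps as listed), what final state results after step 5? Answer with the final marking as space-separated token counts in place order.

(re-executing from step 1 with the substitution; state before step 1: [2 0 2])
1 | fire t3 | [3 3 2]
2 | fire t2 | [6 3 3]
3 | fire t3 | [7 6 3]
4 | fire t1 | [5 6 3]
5 | fire t3 | [6 9 3]

6 9 3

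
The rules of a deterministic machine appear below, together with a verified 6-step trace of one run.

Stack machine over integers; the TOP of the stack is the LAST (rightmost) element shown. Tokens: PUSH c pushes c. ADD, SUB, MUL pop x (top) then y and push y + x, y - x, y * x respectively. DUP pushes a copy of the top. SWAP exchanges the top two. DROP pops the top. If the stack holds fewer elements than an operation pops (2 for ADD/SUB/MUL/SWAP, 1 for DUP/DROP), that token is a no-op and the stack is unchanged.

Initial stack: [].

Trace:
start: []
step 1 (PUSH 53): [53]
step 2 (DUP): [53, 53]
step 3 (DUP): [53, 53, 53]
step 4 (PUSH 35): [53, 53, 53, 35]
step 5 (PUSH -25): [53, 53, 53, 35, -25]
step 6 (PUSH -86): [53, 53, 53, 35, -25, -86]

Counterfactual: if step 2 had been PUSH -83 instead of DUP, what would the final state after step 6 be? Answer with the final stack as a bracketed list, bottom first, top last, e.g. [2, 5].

(re-executing from step 2 with the substitution; state before step 2: [53])
step 2 (PUSH -83): [53, -83]
step 3 (DUP): [53, -83, -83]
step 4 (PUSH 35): [53, -83, -83, 35]
step 5 (PUSH -25): [53, -83, -83, 35, -25]
step 6 (PUSH -86): [53, -83, -83, 35, -25, -86]

[53, -83, -83, 35, -25, -86]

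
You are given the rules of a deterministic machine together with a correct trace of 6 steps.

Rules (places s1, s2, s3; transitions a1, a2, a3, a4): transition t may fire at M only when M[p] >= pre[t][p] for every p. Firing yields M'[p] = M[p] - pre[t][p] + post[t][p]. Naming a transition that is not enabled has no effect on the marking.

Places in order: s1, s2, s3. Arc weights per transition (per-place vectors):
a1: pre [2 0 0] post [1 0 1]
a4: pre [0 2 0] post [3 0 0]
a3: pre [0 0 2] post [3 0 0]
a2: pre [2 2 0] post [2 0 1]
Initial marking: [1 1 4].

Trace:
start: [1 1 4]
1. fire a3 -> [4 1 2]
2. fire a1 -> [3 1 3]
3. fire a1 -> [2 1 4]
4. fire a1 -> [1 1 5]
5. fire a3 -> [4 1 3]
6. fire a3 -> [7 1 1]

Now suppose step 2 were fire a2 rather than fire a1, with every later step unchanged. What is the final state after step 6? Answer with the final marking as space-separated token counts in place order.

(re-executing from step 2 with the substitution; state before step 2: [4 1 2])
2. fire a2 -> [4 1 2]
3. fire a1 -> [3 1 3]
4. fire a1 -> [2 1 4]
5. fire a3 -> [5 1 2]
6. fire a3 -> [8 1 0]

8 1 0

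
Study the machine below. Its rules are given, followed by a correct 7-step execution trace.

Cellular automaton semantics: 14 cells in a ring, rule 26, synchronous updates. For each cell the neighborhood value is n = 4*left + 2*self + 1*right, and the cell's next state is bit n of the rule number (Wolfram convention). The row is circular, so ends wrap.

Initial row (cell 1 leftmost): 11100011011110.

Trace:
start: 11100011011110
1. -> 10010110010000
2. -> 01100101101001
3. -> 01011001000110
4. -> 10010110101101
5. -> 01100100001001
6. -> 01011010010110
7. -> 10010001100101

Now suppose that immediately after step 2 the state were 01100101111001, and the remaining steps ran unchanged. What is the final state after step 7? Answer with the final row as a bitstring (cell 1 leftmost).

state after step 2 := 01100101111001
3. -> 01011001000110
4. -> 10010110101101
5. -> 01100100001001
6. -> 01011010010110
7. -> 10010001100101

10010001100101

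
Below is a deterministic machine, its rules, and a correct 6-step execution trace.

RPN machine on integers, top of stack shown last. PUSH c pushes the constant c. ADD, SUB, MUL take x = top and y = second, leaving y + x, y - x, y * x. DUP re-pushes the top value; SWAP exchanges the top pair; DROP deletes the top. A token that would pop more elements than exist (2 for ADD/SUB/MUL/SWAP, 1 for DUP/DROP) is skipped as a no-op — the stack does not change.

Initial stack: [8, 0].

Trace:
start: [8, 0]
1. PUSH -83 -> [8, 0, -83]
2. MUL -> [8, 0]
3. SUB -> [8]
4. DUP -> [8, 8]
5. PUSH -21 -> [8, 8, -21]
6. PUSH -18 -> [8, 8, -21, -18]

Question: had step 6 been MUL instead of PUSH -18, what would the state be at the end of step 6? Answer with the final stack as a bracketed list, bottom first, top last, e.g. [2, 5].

[8, -168]

(re-executing from step 6 with the substitution; state before step 6: [8, 8, -21])
6. MUL -> [8, -168]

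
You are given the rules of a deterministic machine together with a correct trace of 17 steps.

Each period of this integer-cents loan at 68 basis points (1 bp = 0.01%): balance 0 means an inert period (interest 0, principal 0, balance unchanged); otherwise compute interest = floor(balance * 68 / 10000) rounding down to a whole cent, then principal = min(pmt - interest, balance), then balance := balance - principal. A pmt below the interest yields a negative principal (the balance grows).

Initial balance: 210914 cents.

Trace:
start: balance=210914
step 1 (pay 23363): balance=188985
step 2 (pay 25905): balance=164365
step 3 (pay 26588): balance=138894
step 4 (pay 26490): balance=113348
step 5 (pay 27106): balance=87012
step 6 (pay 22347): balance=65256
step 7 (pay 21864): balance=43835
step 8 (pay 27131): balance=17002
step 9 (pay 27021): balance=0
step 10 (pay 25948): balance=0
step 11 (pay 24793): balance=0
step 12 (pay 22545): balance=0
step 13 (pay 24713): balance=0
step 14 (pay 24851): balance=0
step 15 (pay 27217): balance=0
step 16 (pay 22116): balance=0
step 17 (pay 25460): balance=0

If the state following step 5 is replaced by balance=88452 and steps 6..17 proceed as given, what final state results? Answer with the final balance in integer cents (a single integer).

state after step 5 := balance=88452
step 6 (pay 22347): balance=66706
step 7 (pay 21864): balance=45295
step 8 (pay 27131): balance=18472
step 9 (pay 27021): balance=0
step 10 (pay 25948): balance=0
step 11 (pay 24793): balance=0
step 12 (pay 22545): balance=0
step 13 (pay 24713): balance=0
step 14 (pay 24851): balance=0
step 15 (pay 27217): balance=0
step 16 (pay 22116): balance=0
step 17 (pay 25460): balance=0

0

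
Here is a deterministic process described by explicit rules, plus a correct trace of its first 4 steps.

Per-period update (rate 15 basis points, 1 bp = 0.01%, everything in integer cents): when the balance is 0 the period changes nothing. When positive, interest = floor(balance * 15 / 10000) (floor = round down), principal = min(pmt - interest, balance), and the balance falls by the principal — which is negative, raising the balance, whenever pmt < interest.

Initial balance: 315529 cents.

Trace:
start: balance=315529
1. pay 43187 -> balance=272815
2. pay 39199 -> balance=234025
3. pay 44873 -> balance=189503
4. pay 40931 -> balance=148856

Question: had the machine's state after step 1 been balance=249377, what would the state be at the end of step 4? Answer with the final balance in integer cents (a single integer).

125311

state after step 1 := balance=249377
2. pay 39199 -> balance=210552
3. pay 44873 -> balance=165994
4. pay 40931 -> balance=125311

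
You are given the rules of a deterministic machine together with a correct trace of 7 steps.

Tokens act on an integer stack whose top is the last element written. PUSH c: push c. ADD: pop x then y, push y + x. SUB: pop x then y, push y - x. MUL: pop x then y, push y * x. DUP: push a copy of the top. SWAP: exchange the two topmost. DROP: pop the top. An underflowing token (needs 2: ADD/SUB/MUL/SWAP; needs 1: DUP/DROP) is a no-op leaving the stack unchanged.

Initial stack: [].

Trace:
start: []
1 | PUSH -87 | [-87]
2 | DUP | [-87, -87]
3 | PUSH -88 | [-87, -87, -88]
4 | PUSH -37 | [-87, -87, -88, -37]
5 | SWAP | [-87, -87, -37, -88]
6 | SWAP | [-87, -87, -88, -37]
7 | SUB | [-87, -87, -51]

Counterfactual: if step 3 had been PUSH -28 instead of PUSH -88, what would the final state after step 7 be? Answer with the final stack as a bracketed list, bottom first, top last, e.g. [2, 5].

(re-executing from step 3 with the substitution; state before step 3: [-87, -87])
3 | PUSH -28 | [-87, -87, -28]
4 | PUSH -37 | [-87, -87, -28, -37]
5 | SWAP | [-87, -87, -37, -28]
6 | SWAP | [-87, -87, -28, -37]
7 | SUB | [-87, -87, 9]

[-87, -87, 9]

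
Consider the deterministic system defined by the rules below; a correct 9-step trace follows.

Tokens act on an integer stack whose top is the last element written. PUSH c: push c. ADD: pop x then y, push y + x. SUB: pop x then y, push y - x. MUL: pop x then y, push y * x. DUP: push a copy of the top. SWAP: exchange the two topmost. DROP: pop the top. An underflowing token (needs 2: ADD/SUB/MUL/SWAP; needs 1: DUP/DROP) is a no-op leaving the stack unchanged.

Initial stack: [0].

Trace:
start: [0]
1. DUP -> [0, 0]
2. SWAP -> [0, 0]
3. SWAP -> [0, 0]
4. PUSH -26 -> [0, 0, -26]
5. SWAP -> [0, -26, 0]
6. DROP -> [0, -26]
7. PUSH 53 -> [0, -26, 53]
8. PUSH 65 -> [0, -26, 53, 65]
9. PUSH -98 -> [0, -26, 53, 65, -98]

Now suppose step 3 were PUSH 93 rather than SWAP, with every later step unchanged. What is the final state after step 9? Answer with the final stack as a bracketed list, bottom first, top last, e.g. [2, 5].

[0, 0, -26, 53, 65, -98]

(re-executing from step 3 with the substitution; state before step 3: [0, 0])
3. PUSH 93 -> [0, 0, 93]
4. PUSH -26 -> [0, 0, 93, -26]
5. SWAP -> [0, 0, -26, 93]
6. DROP -> [0, 0, -26]
7. PUSH 53 -> [0, 0, -26, 53]
8. PUSH 65 -> [0, 0, -26, 53, 65]
9. PUSH -98 -> [0, 0, -26, 53, 65, -98]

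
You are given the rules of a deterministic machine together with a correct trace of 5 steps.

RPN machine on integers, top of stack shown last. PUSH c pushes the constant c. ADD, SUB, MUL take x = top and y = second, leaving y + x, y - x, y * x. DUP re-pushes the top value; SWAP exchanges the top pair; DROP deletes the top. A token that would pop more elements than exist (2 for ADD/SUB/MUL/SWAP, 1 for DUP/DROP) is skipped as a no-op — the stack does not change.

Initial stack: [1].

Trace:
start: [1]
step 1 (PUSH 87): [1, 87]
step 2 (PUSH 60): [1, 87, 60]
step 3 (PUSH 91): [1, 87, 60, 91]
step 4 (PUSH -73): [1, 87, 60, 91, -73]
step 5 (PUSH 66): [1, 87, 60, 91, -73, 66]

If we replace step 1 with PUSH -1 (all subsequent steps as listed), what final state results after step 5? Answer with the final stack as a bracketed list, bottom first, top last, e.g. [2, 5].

(re-executing from step 1 with the substitution; state before step 1: [1])
step 1 (PUSH -1): [1, -1]
step 2 (PUSH 60): [1, -1, 60]
step 3 (PUSH 91): [1, -1, 60, 91]
step 4 (PUSH -73): [1, -1, 60, 91, -73]
step 5 (PUSH 66): [1, -1, 60, 91, -73, 66]

[1, -1, 60, 91, -73, 66]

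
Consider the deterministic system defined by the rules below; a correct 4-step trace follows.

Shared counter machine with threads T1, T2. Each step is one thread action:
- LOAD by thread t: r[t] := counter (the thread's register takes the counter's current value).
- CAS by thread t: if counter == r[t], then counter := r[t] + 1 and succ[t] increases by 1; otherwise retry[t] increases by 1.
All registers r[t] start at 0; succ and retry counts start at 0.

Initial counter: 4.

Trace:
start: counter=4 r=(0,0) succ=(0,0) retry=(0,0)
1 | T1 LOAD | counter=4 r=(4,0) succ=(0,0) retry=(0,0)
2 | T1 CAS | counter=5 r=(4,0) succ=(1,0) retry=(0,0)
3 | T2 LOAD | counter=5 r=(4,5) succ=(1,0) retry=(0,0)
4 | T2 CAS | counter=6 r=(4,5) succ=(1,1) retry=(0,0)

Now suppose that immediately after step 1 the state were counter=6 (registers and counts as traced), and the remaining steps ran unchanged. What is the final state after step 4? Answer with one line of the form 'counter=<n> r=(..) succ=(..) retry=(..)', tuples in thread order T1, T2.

state after step 1 := counter=6 r=(4,0) succ=(0,0) retry=(0,0)
2 | T1 CAS | counter=6 r=(4,0) succ=(0,0) retry=(1,0)
3 | T2 LOAD | counter=6 r=(4,6) succ=(0,0) retry=(1,0)
4 | T2 CAS | counter=7 r=(4,6) succ=(0,1) retry=(1,0)

counter=7 r=(4,6) succ=(0,1) retry=(1,0)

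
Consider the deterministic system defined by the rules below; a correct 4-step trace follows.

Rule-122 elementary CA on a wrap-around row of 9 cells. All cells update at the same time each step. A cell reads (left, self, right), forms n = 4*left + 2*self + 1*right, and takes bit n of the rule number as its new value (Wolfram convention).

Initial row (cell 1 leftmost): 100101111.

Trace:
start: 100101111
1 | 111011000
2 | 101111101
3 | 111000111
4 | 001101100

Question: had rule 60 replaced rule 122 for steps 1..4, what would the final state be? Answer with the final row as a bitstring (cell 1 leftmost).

(re-executing steps 1..4 under rule 60; state before step 1: 100101111)
1 | 010111000
2 | 011100100
3 | 010010110
4 | 011011101

011011101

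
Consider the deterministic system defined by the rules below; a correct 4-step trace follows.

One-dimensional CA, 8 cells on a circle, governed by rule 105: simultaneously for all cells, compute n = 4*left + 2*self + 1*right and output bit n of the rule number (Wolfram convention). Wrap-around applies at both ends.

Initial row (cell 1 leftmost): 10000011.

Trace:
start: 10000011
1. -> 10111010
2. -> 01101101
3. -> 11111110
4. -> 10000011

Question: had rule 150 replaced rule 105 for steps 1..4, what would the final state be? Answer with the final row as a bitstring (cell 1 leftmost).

10000011

(re-executing steps 1..4 under rule 150; state before step 1: 10000011)
1. -> 01000101
2. -> 01101101
3. -> 00000001
4. -> 10000011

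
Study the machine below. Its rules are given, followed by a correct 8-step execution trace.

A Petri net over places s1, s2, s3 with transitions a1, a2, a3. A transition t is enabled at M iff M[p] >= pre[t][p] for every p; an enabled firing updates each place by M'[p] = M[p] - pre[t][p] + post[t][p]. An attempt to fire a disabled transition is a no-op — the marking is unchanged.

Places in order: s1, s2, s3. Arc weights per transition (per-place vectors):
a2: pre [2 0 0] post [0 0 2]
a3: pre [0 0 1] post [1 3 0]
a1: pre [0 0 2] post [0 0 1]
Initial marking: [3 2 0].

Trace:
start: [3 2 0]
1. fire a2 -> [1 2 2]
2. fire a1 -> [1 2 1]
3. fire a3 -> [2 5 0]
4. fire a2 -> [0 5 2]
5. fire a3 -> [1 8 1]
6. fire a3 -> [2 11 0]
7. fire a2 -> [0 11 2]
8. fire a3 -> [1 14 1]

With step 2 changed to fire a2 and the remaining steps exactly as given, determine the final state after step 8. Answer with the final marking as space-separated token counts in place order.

1 14 2

(re-executing from step 2 with the substitution; state before step 2: [1 2 2])
2. fire a2 -> [1 2 2]
3. fire a3 -> [2 5 1]
4. fire a2 -> [0 5 3]
5. fire a3 -> [1 8 2]
6. fire a3 -> [2 11 1]
7. fire a2 -> [0 11 3]
8. fire a3 -> [1 14 2]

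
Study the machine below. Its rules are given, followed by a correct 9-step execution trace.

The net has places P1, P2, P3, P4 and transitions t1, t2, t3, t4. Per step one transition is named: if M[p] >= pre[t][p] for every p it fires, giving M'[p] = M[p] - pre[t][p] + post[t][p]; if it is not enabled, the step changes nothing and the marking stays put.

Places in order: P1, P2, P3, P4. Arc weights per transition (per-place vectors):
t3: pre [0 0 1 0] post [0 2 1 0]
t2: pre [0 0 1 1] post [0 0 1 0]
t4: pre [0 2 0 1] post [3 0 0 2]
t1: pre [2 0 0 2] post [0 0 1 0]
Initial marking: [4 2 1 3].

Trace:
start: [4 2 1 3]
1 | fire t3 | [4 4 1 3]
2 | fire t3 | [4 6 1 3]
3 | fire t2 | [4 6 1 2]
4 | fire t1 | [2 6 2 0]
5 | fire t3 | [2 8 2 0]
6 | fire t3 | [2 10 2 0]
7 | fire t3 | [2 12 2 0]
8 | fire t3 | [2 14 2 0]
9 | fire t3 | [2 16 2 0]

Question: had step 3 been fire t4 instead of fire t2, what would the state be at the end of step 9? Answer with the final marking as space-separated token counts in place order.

5 14 2 2

(re-executing from step 3 with the substitution; state before step 3: [4 6 1 3])
3 | fire t4 | [7 4 1 4]
4 | fire t1 | [5 4 2 2]
5 | fire t3 | [5 6 2 2]
6 | fire t3 | [5 8 2 2]
7 | fire t3 | [5 10 2 2]
8 | fire t3 | [5 12 2 2]
9 | fire t3 | [5 14 2 2]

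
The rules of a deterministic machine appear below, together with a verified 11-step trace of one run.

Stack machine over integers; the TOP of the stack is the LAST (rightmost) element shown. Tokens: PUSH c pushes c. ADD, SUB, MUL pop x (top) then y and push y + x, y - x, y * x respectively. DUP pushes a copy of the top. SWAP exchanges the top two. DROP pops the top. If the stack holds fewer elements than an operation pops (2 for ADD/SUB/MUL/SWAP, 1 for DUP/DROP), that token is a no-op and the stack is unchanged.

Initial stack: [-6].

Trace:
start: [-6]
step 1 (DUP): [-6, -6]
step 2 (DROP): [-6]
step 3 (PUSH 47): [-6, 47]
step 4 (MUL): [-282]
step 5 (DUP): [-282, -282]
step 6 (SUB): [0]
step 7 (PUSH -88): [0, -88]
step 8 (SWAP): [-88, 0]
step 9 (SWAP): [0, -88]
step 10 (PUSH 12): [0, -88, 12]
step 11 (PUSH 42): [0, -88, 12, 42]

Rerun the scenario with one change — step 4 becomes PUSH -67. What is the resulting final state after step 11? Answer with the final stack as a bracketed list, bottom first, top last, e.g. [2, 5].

(re-executing from step 4 with the substitution; state before step 4: [-6, 47])
step 4 (PUSH -67): [-6, 47, -67]
step 5 (DUP): [-6, 47, -67, -67]
step 6 (SUB): [-6, 47, 0]
step 7 (PUSH -88): [-6, 47, 0, -88]
step 8 (SWAP): [-6, 47, -88, 0]
step 9 (SWAP): [-6, 47, 0, -88]
step 10 (PUSH 12): [-6, 47, 0, -88, 12]
step 11 (PUSH 42): [-6, 47, 0, -88, 12, 42]

[-6, 47, 0, -88, 12, 42]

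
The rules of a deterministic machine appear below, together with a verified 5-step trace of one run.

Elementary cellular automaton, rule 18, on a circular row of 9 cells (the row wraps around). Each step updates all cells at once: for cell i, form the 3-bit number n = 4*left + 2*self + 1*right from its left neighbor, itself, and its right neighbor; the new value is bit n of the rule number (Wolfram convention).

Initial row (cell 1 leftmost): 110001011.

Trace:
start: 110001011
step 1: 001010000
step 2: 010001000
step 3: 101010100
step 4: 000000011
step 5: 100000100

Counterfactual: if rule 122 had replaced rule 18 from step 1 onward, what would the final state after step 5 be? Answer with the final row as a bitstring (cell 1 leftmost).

011111110

(re-executing steps 1..5 under rule 122; state before step 1: 110001011)
step 1: 011010110
step 2: 111101111
step 3: 000111000
step 4: 001101100
step 5: 011111110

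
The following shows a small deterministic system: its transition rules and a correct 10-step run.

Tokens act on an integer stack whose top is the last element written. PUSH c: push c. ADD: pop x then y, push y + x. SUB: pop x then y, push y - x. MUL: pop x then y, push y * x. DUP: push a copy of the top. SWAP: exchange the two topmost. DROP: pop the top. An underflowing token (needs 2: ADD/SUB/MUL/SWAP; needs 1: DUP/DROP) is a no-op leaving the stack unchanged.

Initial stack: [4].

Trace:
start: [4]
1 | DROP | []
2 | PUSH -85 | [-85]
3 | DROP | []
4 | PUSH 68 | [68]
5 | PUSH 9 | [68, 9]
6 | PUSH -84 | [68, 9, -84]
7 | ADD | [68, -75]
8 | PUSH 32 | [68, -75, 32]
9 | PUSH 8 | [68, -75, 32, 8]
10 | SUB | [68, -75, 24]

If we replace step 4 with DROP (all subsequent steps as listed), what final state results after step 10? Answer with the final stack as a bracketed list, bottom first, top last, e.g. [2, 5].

[-75, 24]

(re-executing from step 4 with the substitution; state before step 4: [])
4 | DROP | []
5 | PUSH 9 | [9]
6 | PUSH -84 | [9, -84]
7 | ADD | [-75]
8 | PUSH 32 | [-75, 32]
9 | PUSH 8 | [-75, 32, 8]
10 | SUB | [-75, 24]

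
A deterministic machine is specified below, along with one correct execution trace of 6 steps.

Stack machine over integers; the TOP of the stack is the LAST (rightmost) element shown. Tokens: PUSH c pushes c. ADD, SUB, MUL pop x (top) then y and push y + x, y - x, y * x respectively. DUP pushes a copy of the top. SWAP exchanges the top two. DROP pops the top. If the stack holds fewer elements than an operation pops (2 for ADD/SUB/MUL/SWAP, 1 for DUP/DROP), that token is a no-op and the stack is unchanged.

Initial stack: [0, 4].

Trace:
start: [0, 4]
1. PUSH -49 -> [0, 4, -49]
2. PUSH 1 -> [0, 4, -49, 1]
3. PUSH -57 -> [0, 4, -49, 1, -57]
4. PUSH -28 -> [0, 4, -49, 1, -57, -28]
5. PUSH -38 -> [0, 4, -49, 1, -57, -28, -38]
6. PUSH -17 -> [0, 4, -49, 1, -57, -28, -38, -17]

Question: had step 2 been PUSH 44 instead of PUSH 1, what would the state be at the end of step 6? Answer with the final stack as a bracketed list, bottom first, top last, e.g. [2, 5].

(re-executing from step 2 with the substitution; state before step 2: [0, 4, -49])
2. PUSH 44 -> [0, 4, -49, 44]
3. PUSH -57 -> [0, 4, -49, 44, -57]
4. PUSH -28 -> [0, 4, -49, 44, -57, -28]
5. PUSH -38 -> [0, 4, -49, 44, -57, -28, -38]
6. PUSH -17 -> [0, 4, -49, 44, -57, -28, -38, -17]

[0, 4, -49, 44, -57, -28, -38, -17]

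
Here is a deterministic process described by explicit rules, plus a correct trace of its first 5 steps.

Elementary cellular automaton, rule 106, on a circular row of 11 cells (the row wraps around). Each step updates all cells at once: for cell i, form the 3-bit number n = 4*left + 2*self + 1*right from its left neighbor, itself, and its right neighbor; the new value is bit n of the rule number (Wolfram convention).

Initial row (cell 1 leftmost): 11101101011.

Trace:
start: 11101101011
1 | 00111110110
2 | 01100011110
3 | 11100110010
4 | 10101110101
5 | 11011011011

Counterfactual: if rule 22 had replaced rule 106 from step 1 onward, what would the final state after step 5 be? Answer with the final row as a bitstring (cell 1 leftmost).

(re-executing steps 1..5 under rule 22; state before step 1: 11101101011)
1 | 00000001000
2 | 00000011100
3 | 00000100010
4 | 00001110111
5 | 10010000000

10010000000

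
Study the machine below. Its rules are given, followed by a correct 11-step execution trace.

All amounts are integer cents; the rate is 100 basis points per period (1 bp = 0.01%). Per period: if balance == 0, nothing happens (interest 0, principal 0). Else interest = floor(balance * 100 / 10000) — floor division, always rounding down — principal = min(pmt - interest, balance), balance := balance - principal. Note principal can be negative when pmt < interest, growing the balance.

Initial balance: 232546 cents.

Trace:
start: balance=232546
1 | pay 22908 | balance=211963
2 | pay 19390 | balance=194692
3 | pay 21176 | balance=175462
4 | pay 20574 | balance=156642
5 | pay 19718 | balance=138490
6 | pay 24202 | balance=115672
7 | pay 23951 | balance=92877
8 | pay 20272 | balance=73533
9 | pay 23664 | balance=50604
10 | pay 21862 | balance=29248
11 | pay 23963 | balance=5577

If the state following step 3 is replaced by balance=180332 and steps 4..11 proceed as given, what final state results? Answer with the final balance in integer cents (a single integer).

10850

state after step 3 := balance=180332
4 | pay 20574 | balance=161561
5 | pay 19718 | balance=143458
6 | pay 24202 | balance=120690
7 | pay 23951 | balance=97945
8 | pay 20272 | balance=78652
9 | pay 23664 | balance=55774
10 | pay 21862 | balance=34469
11 | pay 23963 | balance=10850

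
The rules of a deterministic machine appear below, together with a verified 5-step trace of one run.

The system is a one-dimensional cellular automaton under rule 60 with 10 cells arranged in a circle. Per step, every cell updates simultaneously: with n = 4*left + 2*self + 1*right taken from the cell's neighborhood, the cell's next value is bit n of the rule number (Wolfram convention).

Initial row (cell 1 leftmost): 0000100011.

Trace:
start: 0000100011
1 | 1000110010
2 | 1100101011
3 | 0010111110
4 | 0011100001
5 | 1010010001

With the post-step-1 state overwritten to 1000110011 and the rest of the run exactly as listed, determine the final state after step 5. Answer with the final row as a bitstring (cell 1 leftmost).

1011010000

state after step 1 := 1000110011
2 | 0100101010
3 | 0110111111
4 | 1101100000
5 | 1011010000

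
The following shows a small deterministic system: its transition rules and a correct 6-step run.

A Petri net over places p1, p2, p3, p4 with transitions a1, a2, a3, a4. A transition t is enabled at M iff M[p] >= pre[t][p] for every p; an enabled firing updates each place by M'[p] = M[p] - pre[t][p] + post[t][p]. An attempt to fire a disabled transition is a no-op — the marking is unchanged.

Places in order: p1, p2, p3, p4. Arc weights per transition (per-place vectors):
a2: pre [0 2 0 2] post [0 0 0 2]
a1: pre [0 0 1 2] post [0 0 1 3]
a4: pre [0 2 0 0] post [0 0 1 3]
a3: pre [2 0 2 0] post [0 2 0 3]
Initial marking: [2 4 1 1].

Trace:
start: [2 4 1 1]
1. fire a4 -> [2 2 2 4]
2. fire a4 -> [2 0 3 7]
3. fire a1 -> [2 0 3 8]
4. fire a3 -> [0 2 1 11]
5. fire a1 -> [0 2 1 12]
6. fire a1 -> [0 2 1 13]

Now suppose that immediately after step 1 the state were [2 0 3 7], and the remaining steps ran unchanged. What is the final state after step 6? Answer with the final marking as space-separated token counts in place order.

0 2 1 13

state after step 1 := [2 0 3 7]
2. fire a4 -> [2 0 3 7]
3. fire a1 -> [2 0 3 8]
4. fire a3 -> [0 2 1 11]
5. fire a1 -> [0 2 1 12]
6. fire a1 -> [0 2 1 13]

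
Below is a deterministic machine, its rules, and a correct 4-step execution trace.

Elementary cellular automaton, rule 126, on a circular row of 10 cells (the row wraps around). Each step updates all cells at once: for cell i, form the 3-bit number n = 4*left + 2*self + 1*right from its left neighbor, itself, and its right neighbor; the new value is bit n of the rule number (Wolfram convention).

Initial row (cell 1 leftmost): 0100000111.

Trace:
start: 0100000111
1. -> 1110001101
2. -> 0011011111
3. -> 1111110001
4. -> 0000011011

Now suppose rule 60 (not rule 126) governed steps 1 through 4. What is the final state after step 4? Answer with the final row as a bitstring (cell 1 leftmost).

0011010111

(re-executing steps 1..4 under rule 60; state before step 1: 0100000111)
1. -> 1110000100
2. -> 1001000110
3. -> 1101100101
4. -> 0011010111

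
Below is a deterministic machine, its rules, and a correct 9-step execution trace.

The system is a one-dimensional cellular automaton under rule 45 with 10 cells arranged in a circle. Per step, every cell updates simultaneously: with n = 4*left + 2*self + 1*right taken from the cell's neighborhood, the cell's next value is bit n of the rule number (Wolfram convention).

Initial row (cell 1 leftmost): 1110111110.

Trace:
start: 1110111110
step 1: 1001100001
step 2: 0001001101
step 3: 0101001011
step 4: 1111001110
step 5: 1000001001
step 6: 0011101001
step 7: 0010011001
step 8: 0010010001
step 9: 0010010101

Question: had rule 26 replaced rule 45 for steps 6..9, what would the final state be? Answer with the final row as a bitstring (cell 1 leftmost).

1010110001

(re-executing steps 6..9 under rule 26; state before step 6: 1000001001)
step 6: 0100010111
step 7: 0010100100
step 8: 0100011010
step 9: 1010110001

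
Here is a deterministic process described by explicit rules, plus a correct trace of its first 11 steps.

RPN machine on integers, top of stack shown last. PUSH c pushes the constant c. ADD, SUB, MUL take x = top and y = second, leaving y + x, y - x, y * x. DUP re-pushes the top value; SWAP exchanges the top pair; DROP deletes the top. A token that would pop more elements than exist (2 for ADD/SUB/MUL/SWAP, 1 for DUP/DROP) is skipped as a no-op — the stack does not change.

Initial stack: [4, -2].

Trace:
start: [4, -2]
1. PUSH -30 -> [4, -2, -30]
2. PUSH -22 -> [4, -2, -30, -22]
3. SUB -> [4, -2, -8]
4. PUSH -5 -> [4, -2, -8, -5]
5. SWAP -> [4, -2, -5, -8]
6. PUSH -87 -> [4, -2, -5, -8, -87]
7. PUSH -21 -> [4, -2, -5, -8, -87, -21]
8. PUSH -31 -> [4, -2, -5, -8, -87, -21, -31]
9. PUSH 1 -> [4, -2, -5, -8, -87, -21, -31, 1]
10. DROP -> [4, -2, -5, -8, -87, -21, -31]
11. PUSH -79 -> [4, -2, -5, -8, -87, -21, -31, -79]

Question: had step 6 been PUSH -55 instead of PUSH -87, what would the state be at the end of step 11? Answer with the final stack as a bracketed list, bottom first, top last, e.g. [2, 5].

[4, -2, -5, -8, -55, -21, -31, -79]

(re-executing from step 6 with the substitution; state before step 6: [4, -2, -5, -8])
6. PUSH -55 -> [4, -2, -5, -8, -55]
7. PUSH -21 -> [4, -2, -5, -8, -55, -21]
8. PUSH -31 -> [4, -2, -5, -8, -55, -21, -31]
9. PUSH 1 -> [4, -2, -5, -8, -55, -21, -31, 1]
10. DROP -> [4, -2, -5, -8, -55, -21, -31]
11. PUSH -79 -> [4, -2, -5, -8, -55, -21, -31, -79]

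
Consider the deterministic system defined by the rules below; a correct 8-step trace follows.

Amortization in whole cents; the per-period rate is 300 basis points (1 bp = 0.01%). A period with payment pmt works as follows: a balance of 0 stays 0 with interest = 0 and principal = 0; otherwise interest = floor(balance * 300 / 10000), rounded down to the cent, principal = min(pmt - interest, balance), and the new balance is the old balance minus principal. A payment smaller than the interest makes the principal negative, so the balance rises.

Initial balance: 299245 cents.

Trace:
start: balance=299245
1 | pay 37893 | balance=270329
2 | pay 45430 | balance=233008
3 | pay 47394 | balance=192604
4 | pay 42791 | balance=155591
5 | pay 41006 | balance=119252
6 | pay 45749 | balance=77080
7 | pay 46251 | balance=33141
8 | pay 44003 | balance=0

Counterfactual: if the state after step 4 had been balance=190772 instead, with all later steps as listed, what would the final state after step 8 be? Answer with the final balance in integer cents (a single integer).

state after step 4 := balance=190772
5 | pay 41006 | balance=155489
6 | pay 45749 | balance=114404
7 | pay 46251 | balance=71585
8 | pay 44003 | balance=29729

29729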